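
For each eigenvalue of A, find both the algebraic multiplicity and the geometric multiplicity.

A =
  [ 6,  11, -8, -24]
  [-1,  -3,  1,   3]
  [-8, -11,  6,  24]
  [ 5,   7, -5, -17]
λ = -2: alg = 4, geom = 2

Step 1 — factor the characteristic polynomial to read off the algebraic multiplicities:
  χ_A(x) = (x + 2)^4

Step 2 — compute geometric multiplicities via the rank-nullity identity g(λ) = n − rank(A − λI):
  rank(A − (-2)·I) = 2, so dim ker(A − (-2)·I) = n − 2 = 2

Summary:
  λ = -2: algebraic multiplicity = 4, geometric multiplicity = 2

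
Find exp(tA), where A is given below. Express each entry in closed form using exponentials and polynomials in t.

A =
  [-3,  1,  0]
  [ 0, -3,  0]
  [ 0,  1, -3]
e^{tA} =
  [exp(-3*t), t*exp(-3*t), 0]
  [0, exp(-3*t), 0]
  [0, t*exp(-3*t), exp(-3*t)]

Strategy: write A = P · J · P⁻¹ where J is a Jordan canonical form, so e^{tA} = P · e^{tJ} · P⁻¹, and e^{tJ} can be computed block-by-block.

A has Jordan form
J =
  [-3,  1,  0]
  [ 0, -3,  0]
  [ 0,  0, -3]
(up to reordering of blocks).

Per-block formulas:
  For a 1×1 block at λ = -3: exp(t · [-3]) = [e^(-3t)].
  For a 2×2 Jordan block J_2(-3): exp(t · J_2(-3)) = e^(-3t)·(I + t·N), where N is the 2×2 nilpotent shift.

After assembling e^{tJ} and conjugating by P, we get:

e^{tA} =
  [exp(-3*t), t*exp(-3*t), 0]
  [0, exp(-3*t), 0]
  [0, t*exp(-3*t), exp(-3*t)]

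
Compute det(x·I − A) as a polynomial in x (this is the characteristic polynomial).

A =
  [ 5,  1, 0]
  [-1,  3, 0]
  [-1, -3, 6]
x^3 - 14*x^2 + 64*x - 96

Expanding det(x·I − A) (e.g. by cofactor expansion or by noting that A is similar to its Jordan form J, which has the same characteristic polynomial as A) gives
  χ_A(x) = x^3 - 14*x^2 + 64*x - 96
which factors as (x - 6)*(x - 4)^2. The eigenvalues (with algebraic multiplicities) are λ = 4 with multiplicity 2, λ = 6 with multiplicity 1.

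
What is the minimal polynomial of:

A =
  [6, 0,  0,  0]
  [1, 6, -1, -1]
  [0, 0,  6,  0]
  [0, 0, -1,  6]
x^3 - 18*x^2 + 108*x - 216

The characteristic polynomial is χ_A(x) = (x - 6)^4, so the eigenvalues are known. The minimal polynomial is
  m_A(x) = Π_λ (x − λ)^{k_λ}
where k_λ is the size of the *largest* Jordan block for λ (equivalently, the smallest k with (A − λI)^k v = 0 for every generalised eigenvector v of λ).

  λ = 6: largest Jordan block has size 3, contributing (x − 6)^3

So m_A(x) = (x - 6)^3 = x^3 - 18*x^2 + 108*x - 216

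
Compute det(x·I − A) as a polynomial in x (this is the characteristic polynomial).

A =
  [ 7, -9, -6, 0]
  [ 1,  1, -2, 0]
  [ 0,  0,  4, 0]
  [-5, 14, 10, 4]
x^4 - 16*x^3 + 96*x^2 - 256*x + 256

Expanding det(x·I − A) (e.g. by cofactor expansion or by noting that A is similar to its Jordan form J, which has the same characteristic polynomial as A) gives
  χ_A(x) = x^4 - 16*x^3 + 96*x^2 - 256*x + 256
which factors as (x - 4)^4. The eigenvalues (with algebraic multiplicities) are λ = 4 with multiplicity 4.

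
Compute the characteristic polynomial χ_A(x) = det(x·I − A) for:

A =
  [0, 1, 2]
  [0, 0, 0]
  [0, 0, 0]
x^3

Expanding det(x·I − A) (e.g. by cofactor expansion or by noting that A is similar to its Jordan form J, which has the same characteristic polynomial as A) gives
  χ_A(x) = x^3
which factors as x^3. The eigenvalues (with algebraic multiplicities) are λ = 0 with multiplicity 3.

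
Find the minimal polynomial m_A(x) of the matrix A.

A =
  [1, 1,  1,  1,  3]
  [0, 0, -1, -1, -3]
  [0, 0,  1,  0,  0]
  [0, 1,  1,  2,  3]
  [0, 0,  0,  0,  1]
x^2 - 2*x + 1

The characteristic polynomial is χ_A(x) = (x - 1)^5, so the eigenvalues are known. The minimal polynomial is
  m_A(x) = Π_λ (x − λ)^{k_λ}
where k_λ is the size of the *largest* Jordan block for λ (equivalently, the smallest k with (A − λI)^k v = 0 for every generalised eigenvector v of λ).

  λ = 1: largest Jordan block has size 2, contributing (x − 1)^2

So m_A(x) = (x - 1)^2 = x^2 - 2*x + 1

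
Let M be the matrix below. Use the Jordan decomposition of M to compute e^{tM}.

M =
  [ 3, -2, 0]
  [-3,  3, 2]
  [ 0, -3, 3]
e^{tM} =
  [3*t^2*exp(3*t) + exp(3*t), -2*t*exp(3*t), -2*t^2*exp(3*t)]
  [-3*t*exp(3*t), exp(3*t), 2*t*exp(3*t)]
  [9*t^2*exp(3*t)/2, -3*t*exp(3*t), -3*t^2*exp(3*t) + exp(3*t)]

Strategy: write M = P · J · P⁻¹ where J is a Jordan canonical form, so e^{tM} = P · e^{tJ} · P⁻¹, and e^{tJ} can be computed block-by-block.

M has Jordan form
J =
  [3, 1, 0]
  [0, 3, 1]
  [0, 0, 3]
(up to reordering of blocks).

Per-block formulas:
  For a 3×3 Jordan block J_3(3): exp(t · J_3(3)) = e^(3t)·(I + t·N + (t^2/2)·N^2), where N is the 3×3 nilpotent shift.

After assembling e^{tJ} and conjugating by P, we get:

e^{tM} =
  [3*t^2*exp(3*t) + exp(3*t), -2*t*exp(3*t), -2*t^2*exp(3*t)]
  [-3*t*exp(3*t), exp(3*t), 2*t*exp(3*t)]
  [9*t^2*exp(3*t)/2, -3*t*exp(3*t), -3*t^2*exp(3*t) + exp(3*t)]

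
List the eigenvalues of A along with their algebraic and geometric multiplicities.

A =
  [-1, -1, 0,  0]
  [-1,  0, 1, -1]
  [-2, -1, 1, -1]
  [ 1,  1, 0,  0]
λ = 0: alg = 4, geom = 2

Step 1 — factor the characteristic polynomial to read off the algebraic multiplicities:
  χ_A(x) = x^4

Step 2 — compute geometric multiplicities via the rank-nullity identity g(λ) = n − rank(A − λI):
  rank(A − (0)·I) = 2, so dim ker(A − (0)·I) = n − 2 = 2

Summary:
  λ = 0: algebraic multiplicity = 4, geometric multiplicity = 2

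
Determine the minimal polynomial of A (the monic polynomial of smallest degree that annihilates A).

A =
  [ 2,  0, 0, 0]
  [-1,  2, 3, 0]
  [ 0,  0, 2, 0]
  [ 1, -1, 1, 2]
x^3 - 6*x^2 + 12*x - 8

The characteristic polynomial is χ_A(x) = (x - 2)^4, so the eigenvalues are known. The minimal polynomial is
  m_A(x) = Π_λ (x − λ)^{k_λ}
where k_λ is the size of the *largest* Jordan block for λ (equivalently, the smallest k with (A − λI)^k v = 0 for every generalised eigenvector v of λ).

  λ = 2: largest Jordan block has size 3, contributing (x − 2)^3

So m_A(x) = (x - 2)^3 = x^3 - 6*x^2 + 12*x - 8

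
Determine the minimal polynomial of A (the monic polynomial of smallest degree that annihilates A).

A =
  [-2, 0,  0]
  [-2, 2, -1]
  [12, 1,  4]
x^3 - 4*x^2 - 3*x + 18

The characteristic polynomial is χ_A(x) = (x - 3)^2*(x + 2), so the eigenvalues are known. The minimal polynomial is
  m_A(x) = Π_λ (x − λ)^{k_λ}
where k_λ is the size of the *largest* Jordan block for λ (equivalently, the smallest k with (A − λI)^k v = 0 for every generalised eigenvector v of λ).

  λ = -2: largest Jordan block has size 1, contributing (x + 2)
  λ = 3: largest Jordan block has size 2, contributing (x − 3)^2

So m_A(x) = (x - 3)^2*(x + 2) = x^3 - 4*x^2 - 3*x + 18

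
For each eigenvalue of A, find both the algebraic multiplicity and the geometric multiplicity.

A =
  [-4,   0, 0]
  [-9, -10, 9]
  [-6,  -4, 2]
λ = -4: alg = 3, geom = 2

Step 1 — factor the characteristic polynomial to read off the algebraic multiplicities:
  χ_A(x) = (x + 4)^3

Step 2 — compute geometric multiplicities via the rank-nullity identity g(λ) = n − rank(A − λI):
  rank(A − (-4)·I) = 1, so dim ker(A − (-4)·I) = n − 1 = 2

Summary:
  λ = -4: algebraic multiplicity = 3, geometric multiplicity = 2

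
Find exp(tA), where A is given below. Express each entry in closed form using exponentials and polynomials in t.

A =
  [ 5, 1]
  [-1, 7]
e^{tA} =
  [-t*exp(6*t) + exp(6*t), t*exp(6*t)]
  [-t*exp(6*t), t*exp(6*t) + exp(6*t)]

Strategy: write A = P · J · P⁻¹ where J is a Jordan canonical form, so e^{tA} = P · e^{tJ} · P⁻¹, and e^{tJ} can be computed block-by-block.

A has Jordan form
J =
  [6, 1]
  [0, 6]
(up to reordering of blocks).

Per-block formulas:
  For a 2×2 Jordan block J_2(6): exp(t · J_2(6)) = e^(6t)·(I + t·N), where N is the 2×2 nilpotent shift.

After assembling e^{tJ} and conjugating by P, we get:

e^{tA} =
  [-t*exp(6*t) + exp(6*t), t*exp(6*t)]
  [-t*exp(6*t), t*exp(6*t) + exp(6*t)]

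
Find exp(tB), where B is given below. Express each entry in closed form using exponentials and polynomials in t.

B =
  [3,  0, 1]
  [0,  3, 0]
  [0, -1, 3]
e^{tB} =
  [exp(3*t), -t^2*exp(3*t)/2, t*exp(3*t)]
  [0, exp(3*t), 0]
  [0, -t*exp(3*t), exp(3*t)]

Strategy: write B = P · J · P⁻¹ where J is a Jordan canonical form, so e^{tB} = P · e^{tJ} · P⁻¹, and e^{tJ} can be computed block-by-block.

B has Jordan form
J =
  [3, 1, 0]
  [0, 3, 1]
  [0, 0, 3]
(up to reordering of blocks).

Per-block formulas:
  For a 3×3 Jordan block J_3(3): exp(t · J_3(3)) = e^(3t)·(I + t·N + (t^2/2)·N^2), where N is the 3×3 nilpotent shift.

After assembling e^{tJ} and conjugating by P, we get:

e^{tB} =
  [exp(3*t), -t^2*exp(3*t)/2, t*exp(3*t)]
  [0, exp(3*t), 0]
  [0, -t*exp(3*t), exp(3*t)]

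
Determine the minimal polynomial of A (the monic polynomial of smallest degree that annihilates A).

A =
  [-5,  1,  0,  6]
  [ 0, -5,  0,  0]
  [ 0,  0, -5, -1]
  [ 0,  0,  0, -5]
x^2 + 10*x + 25

The characteristic polynomial is χ_A(x) = (x + 5)^4, so the eigenvalues are known. The minimal polynomial is
  m_A(x) = Π_λ (x − λ)^{k_λ}
where k_λ is the size of the *largest* Jordan block for λ (equivalently, the smallest k with (A − λI)^k v = 0 for every generalised eigenvector v of λ).

  λ = -5: largest Jordan block has size 2, contributing (x + 5)^2

So m_A(x) = (x + 5)^2 = x^2 + 10*x + 25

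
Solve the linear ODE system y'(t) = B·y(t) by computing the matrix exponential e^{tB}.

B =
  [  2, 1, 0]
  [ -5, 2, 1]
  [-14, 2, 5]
e^{tB} =
  [-2*t^2*exp(3*t) - t*exp(3*t) + exp(3*t), -t^2*exp(3*t) + t*exp(3*t), t^2*exp(3*t)/2]
  [-2*t^2*exp(3*t) - 5*t*exp(3*t), -t^2*exp(3*t) - t*exp(3*t) + exp(3*t), t^2*exp(3*t)/2 + t*exp(3*t)]
  [-12*t^2*exp(3*t) - 14*t*exp(3*t), -6*t^2*exp(3*t) + 2*t*exp(3*t), 3*t^2*exp(3*t) + 2*t*exp(3*t) + exp(3*t)]

Strategy: write B = P · J · P⁻¹ where J is a Jordan canonical form, so e^{tB} = P · e^{tJ} · P⁻¹, and e^{tJ} can be computed block-by-block.

B has Jordan form
J =
  [3, 1, 0]
  [0, 3, 1]
  [0, 0, 3]
(up to reordering of blocks).

Per-block formulas:
  For a 3×3 Jordan block J_3(3): exp(t · J_3(3)) = e^(3t)·(I + t·N + (t^2/2)·N^2), where N is the 3×3 nilpotent shift.

After assembling e^{tJ} and conjugating by P, we get:

e^{tB} =
  [-2*t^2*exp(3*t) - t*exp(3*t) + exp(3*t), -t^2*exp(3*t) + t*exp(3*t), t^2*exp(3*t)/2]
  [-2*t^2*exp(3*t) - 5*t*exp(3*t), -t^2*exp(3*t) - t*exp(3*t) + exp(3*t), t^2*exp(3*t)/2 + t*exp(3*t)]
  [-12*t^2*exp(3*t) - 14*t*exp(3*t), -6*t^2*exp(3*t) + 2*t*exp(3*t), 3*t^2*exp(3*t) + 2*t*exp(3*t) + exp(3*t)]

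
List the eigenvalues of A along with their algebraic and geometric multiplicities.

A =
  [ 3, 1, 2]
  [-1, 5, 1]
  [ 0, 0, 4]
λ = 4: alg = 3, geom = 1

Step 1 — factor the characteristic polynomial to read off the algebraic multiplicities:
  χ_A(x) = (x - 4)^3

Step 2 — compute geometric multiplicities via the rank-nullity identity g(λ) = n − rank(A − λI):
  rank(A − (4)·I) = 2, so dim ker(A − (4)·I) = n − 2 = 1

Summary:
  λ = 4: algebraic multiplicity = 3, geometric multiplicity = 1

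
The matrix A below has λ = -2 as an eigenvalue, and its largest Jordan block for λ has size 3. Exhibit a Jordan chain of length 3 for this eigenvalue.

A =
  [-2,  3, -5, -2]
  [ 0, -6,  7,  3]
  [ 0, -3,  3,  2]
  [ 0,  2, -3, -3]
A Jordan chain for λ = -2 of length 3:
v_1 = (-1, 1, 1, -1)ᵀ
v_2 = (3, -4, -3, 2)ᵀ
v_3 = (0, 1, 0, 0)ᵀ

Let N = A − (-2)·I. We want v_3 with N^3 v_3 = 0 but N^2 v_3 ≠ 0; then v_{j-1} := N · v_j for j = 3, …, 2.

Pick v_3 = (0, 1, 0, 0)ᵀ.
Then v_2 = N · v_3 = (3, -4, -3, 2)ᵀ.
Then v_1 = N · v_2 = (-1, 1, 1, -1)ᵀ.

Sanity check: (A − (-2)·I) v_1 = (0, 0, 0, 0)ᵀ = 0. ✓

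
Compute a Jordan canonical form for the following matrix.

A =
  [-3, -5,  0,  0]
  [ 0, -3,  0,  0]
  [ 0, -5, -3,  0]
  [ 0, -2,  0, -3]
J_2(-3) ⊕ J_1(-3) ⊕ J_1(-3)

The characteristic polynomial is
  det(x·I − A) = x^4 + 12*x^3 + 54*x^2 + 108*x + 81 = (x + 3)^4

Eigenvalues and multiplicities (the geometric multiplicity of λ is n − rank(A − λI), which equals the number of Jordan blocks for λ):
  λ = -3: algebraic multiplicity = 4, geometric multiplicity = 3

Determining the block sizes for each eigenvalue:
  λ = -3: 3 blocks summing to 4 forces exactly one block of size 2 and the rest size 1 → block sizes [2, 1, 1]

Assembling the blocks gives a Jordan form
J =
  [-3,  1,  0,  0]
  [ 0, -3,  0,  0]
  [ 0,  0, -3,  0]
  [ 0,  0,  0, -3]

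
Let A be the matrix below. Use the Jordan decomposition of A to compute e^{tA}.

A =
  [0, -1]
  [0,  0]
e^{tA} =
  [1, -t]
  [0, 1]

Strategy: write A = P · J · P⁻¹ where J is a Jordan canonical form, so e^{tA} = P · e^{tJ} · P⁻¹, and e^{tJ} can be computed block-by-block.

A has Jordan form
J =
  [0, 1]
  [0, 0]
(up to reordering of blocks).

Per-block formulas:
  For a 2×2 Jordan block J_2(0): exp(t · J_2(0)) = e^(0t)·(I + t·N), where N is the 2×2 nilpotent shift.

After assembling e^{tJ} and conjugating by P, we get:

e^{tA} =
  [1, -t]
  [0, 1]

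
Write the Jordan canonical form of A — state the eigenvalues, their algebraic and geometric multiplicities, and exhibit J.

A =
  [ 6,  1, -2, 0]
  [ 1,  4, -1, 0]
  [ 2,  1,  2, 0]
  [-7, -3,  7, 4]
J_3(4) ⊕ J_1(4)

The characteristic polynomial is
  det(x·I − A) = x^4 - 16*x^3 + 96*x^2 - 256*x + 256 = (x - 4)^4

Eigenvalues and multiplicities (the geometric multiplicity of λ is n − rank(A − λI), which equals the number of Jordan blocks for λ):
  λ = 4: algebraic multiplicity = 4, geometric multiplicity = 2

Determining the block sizes for each eigenvalue:
  λ = 4: with am = 4 and gm = 2, the partition is not yet determined (e.g. several partitions of 4 into 2 parts exist). Let N = A − (4)·I. Computing rank(N^1) = 2, rank(N^2) = 1, rank(N^3) = 0; the number of blocks of size ≥ j is rank(N^{j−1}) − rank(N^j), giving [2, 1, 1]. So we have 1 block(s) of size 3, 1 block(s) of size 1 → block sizes [3, 1]

Assembling the blocks gives a Jordan form
J =
  [4, 1, 0, 0]
  [0, 4, 1, 0]
  [0, 0, 4, 0]
  [0, 0, 0, 4]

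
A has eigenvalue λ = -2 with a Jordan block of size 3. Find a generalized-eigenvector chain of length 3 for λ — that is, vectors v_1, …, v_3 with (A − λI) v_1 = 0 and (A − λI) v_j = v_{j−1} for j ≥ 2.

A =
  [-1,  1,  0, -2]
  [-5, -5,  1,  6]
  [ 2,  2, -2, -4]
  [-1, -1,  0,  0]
A Jordan chain for λ = -2 of length 3:
v_1 = (-2, 6, -4, 2)ᵀ
v_2 = (1, -5, 2, -1)ᵀ
v_3 = (1, 0, 0, 0)ᵀ

Let N = A − (-2)·I. We want v_3 with N^3 v_3 = 0 but N^2 v_3 ≠ 0; then v_{j-1} := N · v_j for j = 3, …, 2.

Pick v_3 = (1, 0, 0, 0)ᵀ.
Then v_2 = N · v_3 = (1, -5, 2, -1)ᵀ.
Then v_1 = N · v_2 = (-2, 6, -4, 2)ᵀ.

Sanity check: (A − (-2)·I) v_1 = (0, 0, 0, 0)ᵀ = 0. ✓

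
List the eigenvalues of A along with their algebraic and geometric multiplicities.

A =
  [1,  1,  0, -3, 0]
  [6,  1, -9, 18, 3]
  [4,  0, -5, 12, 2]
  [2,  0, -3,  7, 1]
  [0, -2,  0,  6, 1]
λ = 1: alg = 5, geom = 3

Step 1 — factor the characteristic polynomial to read off the algebraic multiplicities:
  χ_A(x) = (x - 1)^5

Step 2 — compute geometric multiplicities via the rank-nullity identity g(λ) = n − rank(A − λI):
  rank(A − (1)·I) = 2, so dim ker(A − (1)·I) = n − 2 = 3

Summary:
  λ = 1: algebraic multiplicity = 5, geometric multiplicity = 3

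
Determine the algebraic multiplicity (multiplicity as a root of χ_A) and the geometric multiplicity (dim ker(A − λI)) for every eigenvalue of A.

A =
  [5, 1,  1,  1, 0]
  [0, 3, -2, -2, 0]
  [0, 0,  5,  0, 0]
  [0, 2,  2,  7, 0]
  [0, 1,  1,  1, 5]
λ = 5: alg = 5, geom = 4

Step 1 — factor the characteristic polynomial to read off the algebraic multiplicities:
  χ_A(x) = (x - 5)^5

Step 2 — compute geometric multiplicities via the rank-nullity identity g(λ) = n − rank(A − λI):
  rank(A − (5)·I) = 1, so dim ker(A − (5)·I) = n − 1 = 4

Summary:
  λ = 5: algebraic multiplicity = 5, geometric multiplicity = 4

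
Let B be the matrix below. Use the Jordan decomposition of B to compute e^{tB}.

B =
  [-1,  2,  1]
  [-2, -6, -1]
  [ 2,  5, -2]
e^{tB} =
  [t^2*exp(-3*t) + 2*t*exp(-3*t) + exp(-3*t), 3*t^2*exp(-3*t)/2 + 2*t*exp(-3*t), t^2*exp(-3*t)/2 + t*exp(-3*t)]
  [-2*t*exp(-3*t), -3*t*exp(-3*t) + exp(-3*t), -t*exp(-3*t)]
  [-2*t^2*exp(-3*t) + 2*t*exp(-3*t), -3*t^2*exp(-3*t) + 5*t*exp(-3*t), -t^2*exp(-3*t) + t*exp(-3*t) + exp(-3*t)]

Strategy: write B = P · J · P⁻¹ where J is a Jordan canonical form, so e^{tB} = P · e^{tJ} · P⁻¹, and e^{tJ} can be computed block-by-block.

B has Jordan form
J =
  [-3,  1,  0]
  [ 0, -3,  1]
  [ 0,  0, -3]
(up to reordering of blocks).

Per-block formulas:
  For a 3×3 Jordan block J_3(-3): exp(t · J_3(-3)) = e^(-3t)·(I + t·N + (t^2/2)·N^2), where N is the 3×3 nilpotent shift.

After assembling e^{tJ} and conjugating by P, we get:

e^{tB} =
  [t^2*exp(-3*t) + 2*t*exp(-3*t) + exp(-3*t), 3*t^2*exp(-3*t)/2 + 2*t*exp(-3*t), t^2*exp(-3*t)/2 + t*exp(-3*t)]
  [-2*t*exp(-3*t), -3*t*exp(-3*t) + exp(-3*t), -t*exp(-3*t)]
  [-2*t^2*exp(-3*t) + 2*t*exp(-3*t), -3*t^2*exp(-3*t) + 5*t*exp(-3*t), -t^2*exp(-3*t) + t*exp(-3*t) + exp(-3*t)]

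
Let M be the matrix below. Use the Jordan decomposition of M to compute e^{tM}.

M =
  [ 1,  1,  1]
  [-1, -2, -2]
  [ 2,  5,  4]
e^{tM} =
  [t^2*exp(t)/2 + exp(t), t^2*exp(t) + t*exp(t), t^2*exp(t)/2 + t*exp(t)]
  [-t^2*exp(t)/2 - t*exp(t), -t^2*exp(t) - 3*t*exp(t) + exp(t), -t^2*exp(t)/2 - 2*t*exp(t)]
  [t^2*exp(t)/2 + 2*t*exp(t), t^2*exp(t) + 5*t*exp(t), t^2*exp(t)/2 + 3*t*exp(t) + exp(t)]

Strategy: write M = P · J · P⁻¹ where J is a Jordan canonical form, so e^{tM} = P · e^{tJ} · P⁻¹, and e^{tJ} can be computed block-by-block.

M has Jordan form
J =
  [1, 1, 0]
  [0, 1, 1]
  [0, 0, 1]
(up to reordering of blocks).

Per-block formulas:
  For a 3×3 Jordan block J_3(1): exp(t · J_3(1)) = e^(1t)·(I + t·N + (t^2/2)·N^2), where N is the 3×3 nilpotent shift.

After assembling e^{tJ} and conjugating by P, we get:

e^{tM} =
  [t^2*exp(t)/2 + exp(t), t^2*exp(t) + t*exp(t), t^2*exp(t)/2 + t*exp(t)]
  [-t^2*exp(t)/2 - t*exp(t), -t^2*exp(t) - 3*t*exp(t) + exp(t), -t^2*exp(t)/2 - 2*t*exp(t)]
  [t^2*exp(t)/2 + 2*t*exp(t), t^2*exp(t) + 5*t*exp(t), t^2*exp(t)/2 + 3*t*exp(t) + exp(t)]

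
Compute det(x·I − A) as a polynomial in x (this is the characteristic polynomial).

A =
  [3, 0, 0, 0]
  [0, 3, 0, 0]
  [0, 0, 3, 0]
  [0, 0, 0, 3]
x^4 - 12*x^3 + 54*x^2 - 108*x + 81

Expanding det(x·I − A) (e.g. by cofactor expansion or by noting that A is similar to its Jordan form J, which has the same characteristic polynomial as A) gives
  χ_A(x) = x^4 - 12*x^3 + 54*x^2 - 108*x + 81
which factors as (x - 3)^4. The eigenvalues (with algebraic multiplicities) are λ = 3 with multiplicity 4.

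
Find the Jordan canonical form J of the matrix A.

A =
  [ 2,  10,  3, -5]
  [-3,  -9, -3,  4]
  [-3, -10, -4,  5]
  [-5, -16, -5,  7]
J_3(-1) ⊕ J_1(-1)

The characteristic polynomial is
  det(x·I − A) = x^4 + 4*x^3 + 6*x^2 + 4*x + 1 = (x + 1)^4

Eigenvalues and multiplicities (the geometric multiplicity of λ is n − rank(A − λI), which equals the number of Jordan blocks for λ):
  λ = -1: algebraic multiplicity = 4, geometric multiplicity = 2

Determining the block sizes for each eigenvalue:
  λ = -1: with am = 4 and gm = 2, the partition is not yet determined (e.g. several partitions of 4 into 2 parts exist). Let N = A − (-1)·I. Computing rank(N^1) = 2, rank(N^2) = 1, rank(N^3) = 0; the number of blocks of size ≥ j is rank(N^{j−1}) − rank(N^j), giving [2, 1, 1]. So we have 1 block(s) of size 3, 1 block(s) of size 1 → block sizes [3, 1]

Assembling the blocks gives a Jordan form
J =
  [-1,  1,  0,  0]
  [ 0, -1,  1,  0]
  [ 0,  0, -1,  0]
  [ 0,  0,  0, -1]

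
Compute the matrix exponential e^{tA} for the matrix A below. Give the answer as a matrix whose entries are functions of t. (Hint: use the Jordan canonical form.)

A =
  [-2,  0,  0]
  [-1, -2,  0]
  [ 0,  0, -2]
e^{tA} =
  [exp(-2*t), 0, 0]
  [-t*exp(-2*t), exp(-2*t), 0]
  [0, 0, exp(-2*t)]

Strategy: write A = P · J · P⁻¹ where J is a Jordan canonical form, so e^{tA} = P · e^{tJ} · P⁻¹, and e^{tJ} can be computed block-by-block.

A has Jordan form
J =
  [-2,  1,  0]
  [ 0, -2,  0]
  [ 0,  0, -2]
(up to reordering of blocks).

Per-block formulas:
  For a 1×1 block at λ = -2: exp(t · [-2]) = [e^(-2t)].
  For a 2×2 Jordan block J_2(-2): exp(t · J_2(-2)) = e^(-2t)·(I + t·N), where N is the 2×2 nilpotent shift.

After assembling e^{tJ} and conjugating by P, we get:

e^{tA} =
  [exp(-2*t), 0, 0]
  [-t*exp(-2*t), exp(-2*t), 0]
  [0, 0, exp(-2*t)]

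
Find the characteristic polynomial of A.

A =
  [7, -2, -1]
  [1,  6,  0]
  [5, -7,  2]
x^3 - 15*x^2 + 75*x - 125

Expanding det(x·I − A) (e.g. by cofactor expansion or by noting that A is similar to its Jordan form J, which has the same characteristic polynomial as A) gives
  χ_A(x) = x^3 - 15*x^2 + 75*x - 125
which factors as (x - 5)^3. The eigenvalues (with algebraic multiplicities) are λ = 5 with multiplicity 3.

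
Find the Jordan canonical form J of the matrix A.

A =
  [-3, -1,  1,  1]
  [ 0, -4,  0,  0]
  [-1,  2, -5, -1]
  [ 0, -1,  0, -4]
J_2(-4) ⊕ J_2(-4)

The characteristic polynomial is
  det(x·I − A) = x^4 + 16*x^3 + 96*x^2 + 256*x + 256 = (x + 4)^4

Eigenvalues and multiplicities (the geometric multiplicity of λ is n − rank(A − λI), which equals the number of Jordan blocks for λ):
  λ = -4: algebraic multiplicity = 4, geometric multiplicity = 2

Determining the block sizes for each eigenvalue:
  λ = -4: with am = 4 and gm = 2, the partition is not yet determined (e.g. several partitions of 4 into 2 parts exist). Let N = A − (-4)·I. Computing rank(N^1) = 2, rank(N^2) = 0; the number of blocks of size ≥ j is rank(N^{j−1}) − rank(N^j), giving [2, 2]. So we have 2 block(s) of size 2 → block sizes [2, 2]

Assembling the blocks gives a Jordan form
J =
  [-4,  1,  0,  0]
  [ 0, -4,  0,  0]
  [ 0,  0, -4,  1]
  [ 0,  0,  0, -4]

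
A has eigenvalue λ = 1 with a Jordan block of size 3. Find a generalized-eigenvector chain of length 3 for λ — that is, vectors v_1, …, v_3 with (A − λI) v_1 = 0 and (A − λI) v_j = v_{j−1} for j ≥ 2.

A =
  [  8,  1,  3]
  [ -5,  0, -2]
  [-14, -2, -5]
A Jordan chain for λ = 1 of length 3:
v_1 = (2, -2, -4)ᵀ
v_2 = (7, -5, -14)ᵀ
v_3 = (1, 0, 0)ᵀ

Let N = A − (1)·I. We want v_3 with N^3 v_3 = 0 but N^2 v_3 ≠ 0; then v_{j-1} := N · v_j for j = 3, …, 2.

Pick v_3 = (1, 0, 0)ᵀ.
Then v_2 = N · v_3 = (7, -5, -14)ᵀ.
Then v_1 = N · v_2 = (2, -2, -4)ᵀ.

Sanity check: (A − (1)·I) v_1 = (0, 0, 0)ᵀ = 0. ✓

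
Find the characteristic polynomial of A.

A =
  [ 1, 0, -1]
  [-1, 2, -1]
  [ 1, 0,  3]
x^3 - 6*x^2 + 12*x - 8

Expanding det(x·I − A) (e.g. by cofactor expansion or by noting that A is similar to its Jordan form J, which has the same characteristic polynomial as A) gives
  χ_A(x) = x^3 - 6*x^2 + 12*x - 8
which factors as (x - 2)^3. The eigenvalues (with algebraic multiplicities) are λ = 2 with multiplicity 3.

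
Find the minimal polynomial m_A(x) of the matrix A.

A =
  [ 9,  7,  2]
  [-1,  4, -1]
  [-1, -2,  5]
x^3 - 18*x^2 + 108*x - 216

The characteristic polynomial is χ_A(x) = (x - 6)^3, so the eigenvalues are known. The minimal polynomial is
  m_A(x) = Π_λ (x − λ)^{k_λ}
where k_λ is the size of the *largest* Jordan block for λ (equivalently, the smallest k with (A − λI)^k v = 0 for every generalised eigenvector v of λ).

  λ = 6: largest Jordan block has size 3, contributing (x − 6)^3

So m_A(x) = (x - 6)^3 = x^3 - 18*x^2 + 108*x - 216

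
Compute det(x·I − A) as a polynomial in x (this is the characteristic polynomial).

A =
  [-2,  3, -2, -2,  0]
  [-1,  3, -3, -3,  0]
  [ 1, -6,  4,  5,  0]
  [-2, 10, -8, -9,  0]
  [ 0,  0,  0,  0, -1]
x^5 + 5*x^4 + 10*x^3 + 10*x^2 + 5*x + 1

Expanding det(x·I − A) (e.g. by cofactor expansion or by noting that A is similar to its Jordan form J, which has the same characteristic polynomial as A) gives
  χ_A(x) = x^5 + 5*x^4 + 10*x^3 + 10*x^2 + 5*x + 1
which factors as (x + 1)^5. The eigenvalues (with algebraic multiplicities) are λ = -1 with multiplicity 5.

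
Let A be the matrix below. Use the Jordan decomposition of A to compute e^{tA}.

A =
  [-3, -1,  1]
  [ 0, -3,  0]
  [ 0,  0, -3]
e^{tA} =
  [exp(-3*t), -t*exp(-3*t), t*exp(-3*t)]
  [0, exp(-3*t), 0]
  [0, 0, exp(-3*t)]

Strategy: write A = P · J · P⁻¹ where J is a Jordan canonical form, so e^{tA} = P · e^{tJ} · P⁻¹, and e^{tJ} can be computed block-by-block.

A has Jordan form
J =
  [-3,  1,  0]
  [ 0, -3,  0]
  [ 0,  0, -3]
(up to reordering of blocks).

Per-block formulas:
  For a 2×2 Jordan block J_2(-3): exp(t · J_2(-3)) = e^(-3t)·(I + t·N), where N is the 2×2 nilpotent shift.
  For a 1×1 block at λ = -3: exp(t · [-3]) = [e^(-3t)].

After assembling e^{tJ} and conjugating by P, we get:

e^{tA} =
  [exp(-3*t), -t*exp(-3*t), t*exp(-3*t)]
  [0, exp(-3*t), 0]
  [0, 0, exp(-3*t)]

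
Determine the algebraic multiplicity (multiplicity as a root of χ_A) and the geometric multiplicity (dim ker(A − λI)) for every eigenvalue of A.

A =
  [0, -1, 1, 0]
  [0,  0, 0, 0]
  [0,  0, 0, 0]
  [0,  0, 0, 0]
λ = 0: alg = 4, geom = 3

Step 1 — factor the characteristic polynomial to read off the algebraic multiplicities:
  χ_A(x) = x^4

Step 2 — compute geometric multiplicities via the rank-nullity identity g(λ) = n − rank(A − λI):
  rank(A − (0)·I) = 1, so dim ker(A − (0)·I) = n − 1 = 3

Summary:
  λ = 0: algebraic multiplicity = 4, geometric multiplicity = 3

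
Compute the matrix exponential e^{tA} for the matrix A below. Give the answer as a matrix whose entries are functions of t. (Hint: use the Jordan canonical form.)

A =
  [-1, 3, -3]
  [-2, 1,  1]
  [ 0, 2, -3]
e^{tA} =
  [-3*t^2*exp(-t) + exp(-t), 3*t*exp(-t), 9*t^2*exp(-t)/2 - 3*t*exp(-t)]
  [-2*t^2*exp(-t) - 2*t*exp(-t), 2*t*exp(-t) + exp(-t), 3*t^2*exp(-t) + t*exp(-t)]
  [-2*t^2*exp(-t), 2*t*exp(-t), 3*t^2*exp(-t) - 2*t*exp(-t) + exp(-t)]

Strategy: write A = P · J · P⁻¹ where J is a Jordan canonical form, so e^{tA} = P · e^{tJ} · P⁻¹, and e^{tJ} can be computed block-by-block.

A has Jordan form
J =
  [-1,  1,  0]
  [ 0, -1,  1]
  [ 0,  0, -1]
(up to reordering of blocks).

Per-block formulas:
  For a 3×3 Jordan block J_3(-1): exp(t · J_3(-1)) = e^(-1t)·(I + t·N + (t^2/2)·N^2), where N is the 3×3 nilpotent shift.

After assembling e^{tJ} and conjugating by P, we get:

e^{tA} =
  [-3*t^2*exp(-t) + exp(-t), 3*t*exp(-t), 9*t^2*exp(-t)/2 - 3*t*exp(-t)]
  [-2*t^2*exp(-t) - 2*t*exp(-t), 2*t*exp(-t) + exp(-t), 3*t^2*exp(-t) + t*exp(-t)]
  [-2*t^2*exp(-t), 2*t*exp(-t), 3*t^2*exp(-t) - 2*t*exp(-t) + exp(-t)]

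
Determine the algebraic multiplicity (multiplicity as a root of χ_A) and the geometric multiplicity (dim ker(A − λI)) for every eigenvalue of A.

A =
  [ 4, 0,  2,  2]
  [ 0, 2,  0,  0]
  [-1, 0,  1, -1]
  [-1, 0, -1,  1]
λ = 2: alg = 4, geom = 3

Step 1 — factor the characteristic polynomial to read off the algebraic multiplicities:
  χ_A(x) = (x - 2)^4

Step 2 — compute geometric multiplicities via the rank-nullity identity g(λ) = n − rank(A − λI):
  rank(A − (2)·I) = 1, so dim ker(A − (2)·I) = n − 1 = 3

Summary:
  λ = 2: algebraic multiplicity = 4, geometric multiplicity = 3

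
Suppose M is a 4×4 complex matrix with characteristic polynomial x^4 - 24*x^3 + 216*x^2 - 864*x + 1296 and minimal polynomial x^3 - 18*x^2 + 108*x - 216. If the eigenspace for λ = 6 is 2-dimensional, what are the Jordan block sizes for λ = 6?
Block sizes for λ = 6: [3, 1]

Step 1 — from the characteristic polynomial, algebraic multiplicity of λ = 6 is 4. From dim ker(M − (6)·I) = 2, there are exactly 2 Jordan blocks for λ = 6.
Step 2 — from the minimal polynomial, the factor (x − 6)^3 tells us the largest block for λ = 6 has size 3.
Step 3 — with total size 4, 2 blocks, and largest block 3, the block sizes (in nonincreasing order) are [3, 1].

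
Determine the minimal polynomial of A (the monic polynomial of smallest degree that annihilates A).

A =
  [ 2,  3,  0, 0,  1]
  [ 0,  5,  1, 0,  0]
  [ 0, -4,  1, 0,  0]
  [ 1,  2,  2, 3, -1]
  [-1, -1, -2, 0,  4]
x^3 - 9*x^2 + 27*x - 27

The characteristic polynomial is χ_A(x) = (x - 3)^5, so the eigenvalues are known. The minimal polynomial is
  m_A(x) = Π_λ (x − λ)^{k_λ}
where k_λ is the size of the *largest* Jordan block for λ (equivalently, the smallest k with (A − λI)^k v = 0 for every generalised eigenvector v of λ).

  λ = 3: largest Jordan block has size 3, contributing (x − 3)^3

So m_A(x) = (x - 3)^3 = x^3 - 9*x^2 + 27*x - 27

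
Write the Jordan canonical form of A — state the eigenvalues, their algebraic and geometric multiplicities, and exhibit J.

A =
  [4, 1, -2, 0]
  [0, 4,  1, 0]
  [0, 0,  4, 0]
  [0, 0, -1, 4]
J_3(4) ⊕ J_1(4)

The characteristic polynomial is
  det(x·I − A) = x^4 - 16*x^3 + 96*x^2 - 256*x + 256 = (x - 4)^4

Eigenvalues and multiplicities (the geometric multiplicity of λ is n − rank(A − λI), which equals the number of Jordan blocks for λ):
  λ = 4: algebraic multiplicity = 4, geometric multiplicity = 2

Determining the block sizes for each eigenvalue:
  λ = 4: with am = 4 and gm = 2, the partition is not yet determined (e.g. several partitions of 4 into 2 parts exist). Let N = A − (4)·I. Computing rank(N^1) = 2, rank(N^2) = 1, rank(N^3) = 0; the number of blocks of size ≥ j is rank(N^{j−1}) − rank(N^j), giving [2, 1, 1]. So we have 1 block(s) of size 3, 1 block(s) of size 1 → block sizes [3, 1]

Assembling the blocks gives a Jordan form
J =
  [4, 1, 0, 0]
  [0, 4, 1, 0]
  [0, 0, 4, 0]
  [0, 0, 0, 4]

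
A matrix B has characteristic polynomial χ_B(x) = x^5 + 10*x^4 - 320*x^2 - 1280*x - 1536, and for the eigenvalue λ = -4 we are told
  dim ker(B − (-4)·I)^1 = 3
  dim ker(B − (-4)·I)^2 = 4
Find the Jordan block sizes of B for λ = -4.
Block sizes for λ = -4: [2, 1, 1]

From the dimensions of kernels of powers, the number of Jordan blocks of size at least j is d_j − d_{j−1} where d_j = dim ker(N^j) (with d_0 = 0). Computing the differences gives [3, 1].
The number of blocks of size exactly k is (#blocks of size ≥ k) − (#blocks of size ≥ k + 1), so the partition is: 2 block(s) of size 1, 1 block(s) of size 2.
In nonincreasing order the block sizes are [2, 1, 1].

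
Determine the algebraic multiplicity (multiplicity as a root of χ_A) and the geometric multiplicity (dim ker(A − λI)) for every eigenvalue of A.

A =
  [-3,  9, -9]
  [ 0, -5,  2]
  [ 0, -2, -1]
λ = -3: alg = 3, geom = 2

Step 1 — factor the characteristic polynomial to read off the algebraic multiplicities:
  χ_A(x) = (x + 3)^3

Step 2 — compute geometric multiplicities via the rank-nullity identity g(λ) = n − rank(A − λI):
  rank(A − (-3)·I) = 1, so dim ker(A − (-3)·I) = n − 1 = 2

Summary:
  λ = -3: algebraic multiplicity = 3, geometric multiplicity = 2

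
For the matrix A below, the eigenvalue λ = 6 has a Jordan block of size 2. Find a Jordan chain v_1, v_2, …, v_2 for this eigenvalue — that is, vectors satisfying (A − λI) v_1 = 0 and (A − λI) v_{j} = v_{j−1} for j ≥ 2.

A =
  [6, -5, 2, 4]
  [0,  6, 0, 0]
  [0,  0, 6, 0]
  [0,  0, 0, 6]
A Jordan chain for λ = 6 of length 2:
v_1 = (-5, 0, 0, 0)ᵀ
v_2 = (0, 1, 0, 0)ᵀ

Let N = A − (6)·I. We want v_2 with N^2 v_2 = 0 but N^1 v_2 ≠ 0; then v_{j-1} := N · v_j for j = 2, …, 2.

Pick v_2 = (0, 1, 0, 0)ᵀ.
Then v_1 = N · v_2 = (-5, 0, 0, 0)ᵀ.

Sanity check: (A − (6)·I) v_1 = (0, 0, 0, 0)ᵀ = 0. ✓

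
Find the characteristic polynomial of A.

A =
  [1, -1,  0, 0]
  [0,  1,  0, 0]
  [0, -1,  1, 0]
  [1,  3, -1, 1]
x^4 - 4*x^3 + 6*x^2 - 4*x + 1

Expanding det(x·I − A) (e.g. by cofactor expansion or by noting that A is similar to its Jordan form J, which has the same characteristic polynomial as A) gives
  χ_A(x) = x^4 - 4*x^3 + 6*x^2 - 4*x + 1
which factors as (x - 1)^4. The eigenvalues (with algebraic multiplicities) are λ = 1 with multiplicity 4.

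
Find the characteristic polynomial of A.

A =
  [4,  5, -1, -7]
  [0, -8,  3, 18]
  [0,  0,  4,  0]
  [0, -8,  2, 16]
x^4 - 16*x^3 + 96*x^2 - 256*x + 256

Expanding det(x·I − A) (e.g. by cofactor expansion or by noting that A is similar to its Jordan form J, which has the same characteristic polynomial as A) gives
  χ_A(x) = x^4 - 16*x^3 + 96*x^2 - 256*x + 256
which factors as (x - 4)^4. The eigenvalues (with algebraic multiplicities) are λ = 4 with multiplicity 4.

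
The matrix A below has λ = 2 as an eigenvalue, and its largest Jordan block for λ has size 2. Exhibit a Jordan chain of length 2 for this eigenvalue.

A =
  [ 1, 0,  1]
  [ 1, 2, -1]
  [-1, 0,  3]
A Jordan chain for λ = 2 of length 2:
v_1 = (-1, 1, -1)ᵀ
v_2 = (1, 0, 0)ᵀ

Let N = A − (2)·I. We want v_2 with N^2 v_2 = 0 but N^1 v_2 ≠ 0; then v_{j-1} := N · v_j for j = 2, …, 2.

Pick v_2 = (1, 0, 0)ᵀ.
Then v_1 = N · v_2 = (-1, 1, -1)ᵀ.

Sanity check: (A − (2)·I) v_1 = (0, 0, 0)ᵀ = 0. ✓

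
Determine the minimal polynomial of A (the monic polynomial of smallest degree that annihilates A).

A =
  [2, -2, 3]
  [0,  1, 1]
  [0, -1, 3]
x^3 - 6*x^2 + 12*x - 8

The characteristic polynomial is χ_A(x) = (x - 2)^3, so the eigenvalues are known. The minimal polynomial is
  m_A(x) = Π_λ (x − λ)^{k_λ}
where k_λ is the size of the *largest* Jordan block for λ (equivalently, the smallest k with (A − λI)^k v = 0 for every generalised eigenvector v of λ).

  λ = 2: largest Jordan block has size 3, contributing (x − 2)^3

So m_A(x) = (x - 2)^3 = x^3 - 6*x^2 + 12*x - 8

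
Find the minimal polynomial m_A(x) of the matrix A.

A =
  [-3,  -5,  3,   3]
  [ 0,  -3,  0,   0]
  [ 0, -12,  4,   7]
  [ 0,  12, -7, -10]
x^2 + 6*x + 9

The characteristic polynomial is χ_A(x) = (x + 3)^4, so the eigenvalues are known. The minimal polynomial is
  m_A(x) = Π_λ (x − λ)^{k_λ}
where k_λ is the size of the *largest* Jordan block for λ (equivalently, the smallest k with (A − λI)^k v = 0 for every generalised eigenvector v of λ).

  λ = -3: largest Jordan block has size 2, contributing (x + 3)^2

So m_A(x) = (x + 3)^2 = x^2 + 6*x + 9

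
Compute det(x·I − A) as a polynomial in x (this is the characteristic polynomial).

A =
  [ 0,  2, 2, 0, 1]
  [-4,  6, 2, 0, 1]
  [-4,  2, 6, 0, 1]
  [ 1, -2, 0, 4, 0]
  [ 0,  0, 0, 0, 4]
x^5 - 20*x^4 + 160*x^3 - 640*x^2 + 1280*x - 1024

Expanding det(x·I − A) (e.g. by cofactor expansion or by noting that A is similar to its Jordan form J, which has the same characteristic polynomial as A) gives
  χ_A(x) = x^5 - 20*x^4 + 160*x^3 - 640*x^2 + 1280*x - 1024
which factors as (x - 4)^5. The eigenvalues (with algebraic multiplicities) are λ = 4 with multiplicity 5.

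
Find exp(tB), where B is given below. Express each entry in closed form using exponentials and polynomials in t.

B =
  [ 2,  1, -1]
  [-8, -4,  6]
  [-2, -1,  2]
e^{tB} =
  [-t^2 + 2*t + 1, -t^2/2 + t, t^2 - t]
  [2*t^2 - 8*t, t^2 - 4*t + 1, -2*t^2 + 6*t]
  [-2*t, -t, 2*t + 1]

Strategy: write B = P · J · P⁻¹ where J is a Jordan canonical form, so e^{tB} = P · e^{tJ} · P⁻¹, and e^{tJ} can be computed block-by-block.

B has Jordan form
J =
  [0, 1, 0]
  [0, 0, 1]
  [0, 0, 0]
(up to reordering of blocks).

Per-block formulas:
  For a 3×3 Jordan block J_3(0): exp(t · J_3(0)) = e^(0t)·(I + t·N + (t^2/2)·N^2), where N is the 3×3 nilpotent shift.

After assembling e^{tJ} and conjugating by P, we get:

e^{tB} =
  [-t^2 + 2*t + 1, -t^2/2 + t, t^2 - t]
  [2*t^2 - 8*t, t^2 - 4*t + 1, -2*t^2 + 6*t]
  [-2*t, -t, 2*t + 1]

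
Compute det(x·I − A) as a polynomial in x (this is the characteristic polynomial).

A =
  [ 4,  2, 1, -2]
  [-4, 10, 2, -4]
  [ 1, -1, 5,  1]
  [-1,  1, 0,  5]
x^4 - 24*x^3 + 216*x^2 - 864*x + 1296

Expanding det(x·I − A) (e.g. by cofactor expansion or by noting that A is similar to its Jordan form J, which has the same characteristic polynomial as A) gives
  χ_A(x) = x^4 - 24*x^3 + 216*x^2 - 864*x + 1296
which factors as (x - 6)^4. The eigenvalues (with algebraic multiplicities) are λ = 6 with multiplicity 4.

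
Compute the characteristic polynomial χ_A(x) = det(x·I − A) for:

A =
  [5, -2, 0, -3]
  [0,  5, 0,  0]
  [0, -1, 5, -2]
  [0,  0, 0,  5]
x^4 - 20*x^3 + 150*x^2 - 500*x + 625

Expanding det(x·I − A) (e.g. by cofactor expansion or by noting that A is similar to its Jordan form J, which has the same characteristic polynomial as A) gives
  χ_A(x) = x^4 - 20*x^3 + 150*x^2 - 500*x + 625
which factors as (x - 5)^4. The eigenvalues (with algebraic multiplicities) are λ = 5 with multiplicity 4.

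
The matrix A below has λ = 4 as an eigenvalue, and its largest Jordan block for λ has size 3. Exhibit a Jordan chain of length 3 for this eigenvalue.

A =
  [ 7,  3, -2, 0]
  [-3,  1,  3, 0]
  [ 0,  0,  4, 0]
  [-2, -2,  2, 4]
A Jordan chain for λ = 4 of length 3:
v_1 = (3, -3, 0, -2)ᵀ
v_2 = (-2, 3, 0, 2)ᵀ
v_3 = (0, 0, 1, 0)ᵀ

Let N = A − (4)·I. We want v_3 with N^3 v_3 = 0 but N^2 v_3 ≠ 0; then v_{j-1} := N · v_j for j = 3, …, 2.

Pick v_3 = (0, 0, 1, 0)ᵀ.
Then v_2 = N · v_3 = (-2, 3, 0, 2)ᵀ.
Then v_1 = N · v_2 = (3, -3, 0, -2)ᵀ.

Sanity check: (A − (4)·I) v_1 = (0, 0, 0, 0)ᵀ = 0. ✓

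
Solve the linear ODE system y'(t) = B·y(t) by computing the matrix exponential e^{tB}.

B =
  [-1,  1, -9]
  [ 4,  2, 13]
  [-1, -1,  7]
e^{tB} =
  [t*exp(5*t) + exp(-2*t), t*exp(5*t), -2*t*exp(5*t) - exp(5*t) + exp(-2*t)]
  [-3*t*exp(5*t) + exp(5*t) - exp(-2*t), -3*t*exp(5*t) + exp(5*t), 6*t*exp(5*t) + exp(5*t) - exp(-2*t)]
  [-t*exp(5*t), -t*exp(5*t), 2*t*exp(5*t) + exp(5*t)]

Strategy: write B = P · J · P⁻¹ where J is a Jordan canonical form, so e^{tB} = P · e^{tJ} · P⁻¹, and e^{tJ} can be computed block-by-block.

B has Jordan form
J =
  [-2, 0, 0]
  [ 0, 5, 1]
  [ 0, 0, 5]
(up to reordering of blocks).

Per-block formulas:
  For a 1×1 block at λ = -2: exp(t · [-2]) = [e^(-2t)].
  For a 2×2 Jordan block J_2(5): exp(t · J_2(5)) = e^(5t)·(I + t·N), where N is the 2×2 nilpotent shift.

After assembling e^{tJ} and conjugating by P, we get:

e^{tB} =
  [t*exp(5*t) + exp(-2*t), t*exp(5*t), -2*t*exp(5*t) - exp(5*t) + exp(-2*t)]
  [-3*t*exp(5*t) + exp(5*t) - exp(-2*t), -3*t*exp(5*t) + exp(5*t), 6*t*exp(5*t) + exp(5*t) - exp(-2*t)]
  [-t*exp(5*t), -t*exp(5*t), 2*t*exp(5*t) + exp(5*t)]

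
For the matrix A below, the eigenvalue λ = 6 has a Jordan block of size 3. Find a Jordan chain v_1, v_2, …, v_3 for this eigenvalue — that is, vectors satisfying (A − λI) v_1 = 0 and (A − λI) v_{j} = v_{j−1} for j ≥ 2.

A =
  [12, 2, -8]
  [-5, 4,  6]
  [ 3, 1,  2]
A Jordan chain for λ = 6 of length 3:
v_1 = (2, -2, 1)ᵀ
v_2 = (6, -5, 3)ᵀ
v_3 = (1, 0, 0)ᵀ

Let N = A − (6)·I. We want v_3 with N^3 v_3 = 0 but N^2 v_3 ≠ 0; then v_{j-1} := N · v_j for j = 3, …, 2.

Pick v_3 = (1, 0, 0)ᵀ.
Then v_2 = N · v_3 = (6, -5, 3)ᵀ.
Then v_1 = N · v_2 = (2, -2, 1)ᵀ.

Sanity check: (A − (6)·I) v_1 = (0, 0, 0)ᵀ = 0. ✓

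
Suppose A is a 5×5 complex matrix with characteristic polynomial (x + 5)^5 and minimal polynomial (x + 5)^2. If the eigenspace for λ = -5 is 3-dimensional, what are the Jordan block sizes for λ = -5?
Block sizes for λ = -5: [2, 2, 1]

Step 1 — from the characteristic polynomial, algebraic multiplicity of λ = -5 is 5. From dim ker(A − (-5)·I) = 3, there are exactly 3 Jordan blocks for λ = -5.
Step 2 — from the minimal polynomial, the factor (x + 5)^2 tells us the largest block for λ = -5 has size 2.
Step 3 — with total size 5, 3 blocks, and largest block 2, the block sizes (in nonincreasing order) are [2, 2, 1].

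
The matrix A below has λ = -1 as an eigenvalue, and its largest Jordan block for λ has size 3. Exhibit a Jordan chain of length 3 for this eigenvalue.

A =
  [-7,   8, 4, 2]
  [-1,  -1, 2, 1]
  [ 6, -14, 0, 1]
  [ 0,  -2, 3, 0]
A Jordan chain for λ = -1 of length 3:
v_1 = (-4, -2, 0, -4)ᵀ
v_2 = (-4, -2, -2, -2)ᵀ
v_3 = (2, 1, 0, 0)ᵀ

Let N = A − (-1)·I. We want v_3 with N^3 v_3 = 0 but N^2 v_3 ≠ 0; then v_{j-1} := N · v_j for j = 3, …, 2.

Pick v_3 = (2, 1, 0, 0)ᵀ.
Then v_2 = N · v_3 = (-4, -2, -2, -2)ᵀ.
Then v_1 = N · v_2 = (-4, -2, 0, -4)ᵀ.

Sanity check: (A − (-1)·I) v_1 = (0, 0, 0, 0)ᵀ = 0. ✓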